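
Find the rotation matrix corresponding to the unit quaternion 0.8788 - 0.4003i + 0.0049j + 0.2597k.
[[0.8651, -0.4604, -0.1993], [0.4525, 0.5446, 0.7061], [-0.2165, -0.701, 0.6795]]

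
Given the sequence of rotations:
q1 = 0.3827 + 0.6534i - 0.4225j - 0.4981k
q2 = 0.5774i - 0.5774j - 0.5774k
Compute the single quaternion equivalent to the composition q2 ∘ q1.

q2 · q1 = -0.9088 + 0.2646i - 0.3106j - 0.0876k
-0.9088 + 0.2646i - 0.3106j - 0.0876k


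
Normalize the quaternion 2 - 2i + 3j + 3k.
0.3922 - 0.3922i + 0.5883j + 0.5883k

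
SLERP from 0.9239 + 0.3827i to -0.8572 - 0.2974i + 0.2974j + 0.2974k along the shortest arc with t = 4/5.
0.8843 + 0.3196i - 0.2407j - 0.2407k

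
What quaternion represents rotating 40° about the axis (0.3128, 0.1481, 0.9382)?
0.9397 + 0.107i + 0.0507j + 0.3209k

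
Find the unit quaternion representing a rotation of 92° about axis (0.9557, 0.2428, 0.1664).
0.6947 + 0.6875i + 0.1747j + 0.1197k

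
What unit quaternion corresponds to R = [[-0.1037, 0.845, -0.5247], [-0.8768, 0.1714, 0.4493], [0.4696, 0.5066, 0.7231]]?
0.6691 + 0.0214i - 0.3715j - 0.6433k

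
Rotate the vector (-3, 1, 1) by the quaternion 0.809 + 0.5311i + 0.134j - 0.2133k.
(-2.142, 0.037, 2.532)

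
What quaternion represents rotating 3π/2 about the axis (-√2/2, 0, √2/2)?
-0.7071 - 0.5i + 0.5k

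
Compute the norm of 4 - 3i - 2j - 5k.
√54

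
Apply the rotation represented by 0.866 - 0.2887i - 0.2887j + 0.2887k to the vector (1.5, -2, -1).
(2.333, -0.666, 1.167)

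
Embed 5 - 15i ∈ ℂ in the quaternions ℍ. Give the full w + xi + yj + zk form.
5 - 15i + 0j + 0k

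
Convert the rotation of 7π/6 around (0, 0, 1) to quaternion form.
-0.2588 + 0.9659k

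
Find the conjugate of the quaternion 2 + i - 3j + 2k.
2 - i + 3j - 2k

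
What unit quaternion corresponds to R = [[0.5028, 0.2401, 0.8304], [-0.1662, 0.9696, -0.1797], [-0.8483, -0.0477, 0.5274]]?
0.866 + 0.0381i + 0.4846j - 0.1173k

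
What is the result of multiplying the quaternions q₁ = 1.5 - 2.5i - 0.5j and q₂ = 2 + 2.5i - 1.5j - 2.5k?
8.5 - 9.5j + 1.25k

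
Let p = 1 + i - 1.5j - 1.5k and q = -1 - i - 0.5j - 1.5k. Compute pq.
-3 - 0.5i + 4j - 2k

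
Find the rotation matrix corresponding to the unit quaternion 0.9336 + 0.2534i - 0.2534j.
[[0.8716, -0.1284, -0.4731], [-0.1284, 0.8716, -0.4731], [0.4731, 0.4731, 0.7432]]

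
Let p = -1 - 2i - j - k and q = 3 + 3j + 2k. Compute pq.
2 - 5i - 2j - 11k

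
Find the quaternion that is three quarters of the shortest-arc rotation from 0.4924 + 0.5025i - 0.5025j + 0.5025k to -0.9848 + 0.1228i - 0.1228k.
0.9546 + 0.0505i - 0.1511j + 0.2517k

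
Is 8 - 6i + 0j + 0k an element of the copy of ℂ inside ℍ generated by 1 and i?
Yes. The quaternion 8 - 6i has j- and k-coefficients y = z = 0, so it lies in the complex subalgebra spanned by 1 and i.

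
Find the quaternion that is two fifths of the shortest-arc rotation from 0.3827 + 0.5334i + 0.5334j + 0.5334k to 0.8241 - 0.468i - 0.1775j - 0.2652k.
-0.155 + 0.6552i + 0.4987j + 0.5459k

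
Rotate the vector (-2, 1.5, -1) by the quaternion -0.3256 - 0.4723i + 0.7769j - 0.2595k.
(-0.41, 2.469, -0.992)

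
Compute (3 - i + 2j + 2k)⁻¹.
0.1667 + 0.0556i - 0.1111j - 0.1111k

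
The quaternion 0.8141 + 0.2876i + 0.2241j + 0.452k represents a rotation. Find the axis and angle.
axis = (0.4952, 0.3859, 0.7783), θ = 71°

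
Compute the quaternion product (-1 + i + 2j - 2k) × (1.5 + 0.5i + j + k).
-2 + 5i - 4k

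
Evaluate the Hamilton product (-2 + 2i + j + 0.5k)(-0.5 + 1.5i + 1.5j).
-3.5 - 4.75i - 2.75j + 1.25k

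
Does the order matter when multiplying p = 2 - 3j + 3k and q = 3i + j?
Yes: pq = 3 + 3i + 11j + 9k ≠ 3 + 9i - 7j - 9k = qp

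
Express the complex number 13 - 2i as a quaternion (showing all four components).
13 - 2i + 0j + 0k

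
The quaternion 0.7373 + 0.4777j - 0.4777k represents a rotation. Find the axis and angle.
axis = (0, √2/2, -√2/2), θ = 85°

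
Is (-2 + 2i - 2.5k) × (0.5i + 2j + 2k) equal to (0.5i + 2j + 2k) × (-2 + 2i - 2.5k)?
No: pq = 4 + 4i - 9.25j ≠ 4 - 6i + 1.25j - 8k = qp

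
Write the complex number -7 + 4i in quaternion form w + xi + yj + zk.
-7 + 4i + 0j + 0k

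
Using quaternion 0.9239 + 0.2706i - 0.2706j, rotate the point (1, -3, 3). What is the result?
(-0.207, -4.207, 1.121)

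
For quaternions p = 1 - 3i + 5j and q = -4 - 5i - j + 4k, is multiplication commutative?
No: pq = -14 + 27i - 9j + 32k ≠ -14 - 13i - 33j - 24k = qp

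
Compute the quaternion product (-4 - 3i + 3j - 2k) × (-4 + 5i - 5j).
46 - 18i - 2j + 8k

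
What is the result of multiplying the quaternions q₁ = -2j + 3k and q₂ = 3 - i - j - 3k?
7 + 9i - 9j + 7k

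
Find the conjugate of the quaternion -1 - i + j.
-1 + i - j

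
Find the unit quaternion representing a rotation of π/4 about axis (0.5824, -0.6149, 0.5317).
0.9239 + 0.2229i - 0.2353j + 0.2035k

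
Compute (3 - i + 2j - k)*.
3 + i - 2j + k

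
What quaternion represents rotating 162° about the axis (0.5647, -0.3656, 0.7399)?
0.1564 + 0.5577i - 0.3611j + 0.7308k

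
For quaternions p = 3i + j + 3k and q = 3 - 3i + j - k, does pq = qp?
No: pq = 11 + 5i - 3j + 15k ≠ 11 + 13i + 9j + 3k = qp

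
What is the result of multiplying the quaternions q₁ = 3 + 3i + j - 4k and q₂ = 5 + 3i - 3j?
9 + 12i - 16j - 32k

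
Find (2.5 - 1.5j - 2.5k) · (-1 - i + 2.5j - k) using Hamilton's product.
-1.25 + 5.25i + 10.25j - 1.5k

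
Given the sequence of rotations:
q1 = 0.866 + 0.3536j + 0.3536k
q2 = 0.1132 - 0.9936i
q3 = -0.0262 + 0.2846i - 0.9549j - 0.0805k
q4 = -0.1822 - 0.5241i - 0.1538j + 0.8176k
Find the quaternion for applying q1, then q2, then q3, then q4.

q2 · q1 = 0.098 - 0.8605i + 0.3914j - 0.3113k
q3 · q2 · q1 = 0.591 + 0.3792i + 0.054j - 0.71k
q4 · q3 · q2 · q1 = 0.6799 - 0.3138i - 0.1628j + 0.6426k
0.6799 - 0.3138i - 0.1628j + 0.6426k


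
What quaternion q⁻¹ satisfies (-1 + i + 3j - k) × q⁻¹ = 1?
-0.0833 - 0.0833i - 0.25j + 0.0833k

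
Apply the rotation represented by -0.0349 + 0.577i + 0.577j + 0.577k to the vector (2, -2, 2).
(-0.825, 3.327, -0.502)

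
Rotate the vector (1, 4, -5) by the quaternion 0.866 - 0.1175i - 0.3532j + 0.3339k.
(1.997, 3.821, -4.839)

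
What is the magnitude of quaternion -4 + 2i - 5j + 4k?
√61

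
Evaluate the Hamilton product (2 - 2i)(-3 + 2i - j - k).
-2 + 10i - 4j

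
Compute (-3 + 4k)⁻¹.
-0.12 - 0.16k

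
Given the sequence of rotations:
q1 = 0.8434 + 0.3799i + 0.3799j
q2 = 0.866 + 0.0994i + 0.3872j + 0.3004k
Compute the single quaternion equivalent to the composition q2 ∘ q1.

q2 · q1 = 0.5455 + 0.2987i + 0.7697j + 0.144k
0.5455 + 0.2987i + 0.7697j + 0.144k


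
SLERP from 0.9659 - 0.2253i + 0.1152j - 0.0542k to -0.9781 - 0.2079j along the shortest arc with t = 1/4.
0.9747 - 0.1698i + 0.1393j - 0.0408k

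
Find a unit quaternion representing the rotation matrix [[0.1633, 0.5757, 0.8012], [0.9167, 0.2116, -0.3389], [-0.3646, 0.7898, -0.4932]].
0.4695 + 0.601i + 0.6208j + 0.1816k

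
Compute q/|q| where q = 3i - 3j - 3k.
0.5774i - 0.5774j - 0.5774k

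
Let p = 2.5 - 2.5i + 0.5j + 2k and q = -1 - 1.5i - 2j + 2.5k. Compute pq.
-10.25 + 4i - 2.25j + 10k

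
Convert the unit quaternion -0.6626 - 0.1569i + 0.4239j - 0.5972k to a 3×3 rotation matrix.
[[-0.0727, -0.9244, -0.3744], [0.6584, 0.2375, -0.7142], [0.7492, -0.2984, 0.5914]]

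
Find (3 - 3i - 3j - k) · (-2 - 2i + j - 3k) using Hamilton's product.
-12 + 10i + 2j - 16k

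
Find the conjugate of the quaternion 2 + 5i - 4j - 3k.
2 - 5i + 4j + 3k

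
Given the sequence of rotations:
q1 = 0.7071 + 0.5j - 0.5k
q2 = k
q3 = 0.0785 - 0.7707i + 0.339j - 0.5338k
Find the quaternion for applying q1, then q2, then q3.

q2 · q1 = 0.5 - 0.5i + 0.7071k
q3 · q2 · q1 = 0.0313 - 0.1849i + 0.9814j - 0.0419k
0.0313 - 0.1849i + 0.9814j - 0.0419k


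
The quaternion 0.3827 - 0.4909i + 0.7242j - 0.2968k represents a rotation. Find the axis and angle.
axis = (-0.5314, 0.7839, -0.3213), θ = 3π/4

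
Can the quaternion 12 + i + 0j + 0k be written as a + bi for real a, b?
Yes. The quaternion 12 + i has j- and k-coefficients y = z = 0, so it lies in the complex subalgebra spanned by 1 and i.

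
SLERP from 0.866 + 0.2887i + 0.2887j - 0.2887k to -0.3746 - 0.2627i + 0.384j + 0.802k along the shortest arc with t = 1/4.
0.8152 + 0.3126i + 0.121j - 0.4724k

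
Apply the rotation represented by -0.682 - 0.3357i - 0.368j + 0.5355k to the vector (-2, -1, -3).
(-1.716, 3.322, 0.148)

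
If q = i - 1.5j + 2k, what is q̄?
-i + 1.5j - 2k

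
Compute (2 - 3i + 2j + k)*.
2 + 3i - 2j - k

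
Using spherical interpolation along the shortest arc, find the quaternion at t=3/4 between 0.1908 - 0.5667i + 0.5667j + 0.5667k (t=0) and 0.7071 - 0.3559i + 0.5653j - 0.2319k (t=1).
0.6309 - 0.4567i + 0.6269j - 0.0208k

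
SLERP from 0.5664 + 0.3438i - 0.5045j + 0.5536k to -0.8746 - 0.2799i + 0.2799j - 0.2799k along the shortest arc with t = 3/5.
0.7719 + 0.3142i - 0.3806j + 0.4008k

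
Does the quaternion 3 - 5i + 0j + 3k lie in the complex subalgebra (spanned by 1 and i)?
No. The quaternion 3 - 5i + 3k has j-coefficient y = 0 and k-coefficient z = 3, not both zero, so it does not lie in the complex subalgebra spanned by 1 and i.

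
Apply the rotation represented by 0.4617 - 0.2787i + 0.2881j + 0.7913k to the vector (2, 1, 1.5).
(-1.99, 1.802, -0.198)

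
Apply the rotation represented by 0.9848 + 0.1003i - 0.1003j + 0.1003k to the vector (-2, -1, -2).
(-1.347, -0.879, -2.532)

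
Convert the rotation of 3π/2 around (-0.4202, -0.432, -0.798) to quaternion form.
-0.7071 - 0.2971i - 0.3055j - 0.5643k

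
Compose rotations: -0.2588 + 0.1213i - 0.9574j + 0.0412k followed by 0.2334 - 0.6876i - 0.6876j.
-0.6353 + 0.1779i - 0.0172j + 0.7513k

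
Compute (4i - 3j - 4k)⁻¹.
-0.0976i + 0.0732j + 0.0976k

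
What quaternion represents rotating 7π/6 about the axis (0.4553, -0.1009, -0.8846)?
-0.2588 + 0.4398i - 0.0975j - 0.8545k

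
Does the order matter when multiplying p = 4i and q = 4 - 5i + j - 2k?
Yes: pq = 20 + 16i + 8j + 4k ≠ 20 + 16i - 8j - 4k = qp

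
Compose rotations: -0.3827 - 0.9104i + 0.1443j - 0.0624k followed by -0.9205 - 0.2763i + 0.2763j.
0.0609 + 0.9265i - 0.2558j + 0.2691k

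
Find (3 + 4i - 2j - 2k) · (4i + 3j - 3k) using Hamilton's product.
-16 + 24i + 13j + 11k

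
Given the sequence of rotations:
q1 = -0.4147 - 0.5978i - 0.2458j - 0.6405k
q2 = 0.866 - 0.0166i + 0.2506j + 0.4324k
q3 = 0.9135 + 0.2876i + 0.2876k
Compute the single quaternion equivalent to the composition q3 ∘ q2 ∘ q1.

q2 · q1 = -0.0305 - 0.565i - 0.5859j - 0.5801k
q3 · q2 · q1 = 0.3015 - 0.3564i - 0.5309j - 0.7072k
0.3015 - 0.3564i - 0.5309j - 0.7072k


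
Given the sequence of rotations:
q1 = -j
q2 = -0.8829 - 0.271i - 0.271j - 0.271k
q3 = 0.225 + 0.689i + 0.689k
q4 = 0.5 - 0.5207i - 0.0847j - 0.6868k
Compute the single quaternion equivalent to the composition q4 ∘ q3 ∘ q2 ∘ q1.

q2 · q1 = -0.271 - 0.271i + 0.8829j + 0.271k
q3 · q2 · q1 = -0.061 - 0.856i - 0.1748j + 0.4826k
q4 · q3 · q2 · q1 = -0.1596 - 0.5572i + 0.757j + 0.3017k
-0.1596 - 0.5572i + 0.757j + 0.3017k


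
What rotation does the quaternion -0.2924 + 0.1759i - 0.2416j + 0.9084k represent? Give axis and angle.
axis = (0.1839, -0.2526, 0.9499), θ = 214°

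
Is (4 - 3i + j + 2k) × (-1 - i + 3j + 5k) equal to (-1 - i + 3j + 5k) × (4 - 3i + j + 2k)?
No: pq = -20 - 2i + 24j + 10k ≠ -20 - 2j + 26k = qp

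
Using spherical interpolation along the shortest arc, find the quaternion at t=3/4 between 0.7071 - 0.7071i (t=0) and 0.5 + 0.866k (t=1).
0.6461 - 0.2251i + 0.7293k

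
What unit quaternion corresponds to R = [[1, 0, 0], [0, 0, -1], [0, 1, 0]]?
0.7071 + 0.7071i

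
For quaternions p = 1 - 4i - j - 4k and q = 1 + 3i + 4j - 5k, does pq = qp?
No: pq = -3 + 20i - 29j - 22k ≠ -3 - 22i + 35j + 4k = qp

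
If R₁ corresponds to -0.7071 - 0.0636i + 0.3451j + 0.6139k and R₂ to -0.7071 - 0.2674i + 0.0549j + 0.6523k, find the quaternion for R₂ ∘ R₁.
0.0636 + 0.0426i - 0.1602j - 0.9841k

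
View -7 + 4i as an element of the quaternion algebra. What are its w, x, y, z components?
-7 + 4i + 0j + 0k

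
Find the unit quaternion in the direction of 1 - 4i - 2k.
0.2182 - 0.8729i - 0.4364k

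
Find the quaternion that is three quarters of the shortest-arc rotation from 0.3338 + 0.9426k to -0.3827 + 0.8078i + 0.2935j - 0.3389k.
0.4178 - 0.6667i - 0.2422j + 0.5677k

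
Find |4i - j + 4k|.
√33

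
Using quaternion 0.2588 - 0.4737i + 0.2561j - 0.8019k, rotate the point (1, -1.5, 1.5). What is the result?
(0.663, 0.196, 2.241)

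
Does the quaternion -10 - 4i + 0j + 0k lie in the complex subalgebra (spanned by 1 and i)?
Yes. The quaternion -10 - 4i has j- and k-coefficients y = z = 0, so it lies in the complex subalgebra spanned by 1 and i.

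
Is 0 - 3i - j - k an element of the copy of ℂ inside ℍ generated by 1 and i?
No. The quaternion -3i - j - k has j-coefficient y = -1 and k-coefficient z = -1, not both zero, so it does not lie in the complex subalgebra spanned by 1 and i.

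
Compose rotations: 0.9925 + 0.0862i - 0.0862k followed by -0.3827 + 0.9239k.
-0.3002 - 0.033i + 0.0796j + 0.95k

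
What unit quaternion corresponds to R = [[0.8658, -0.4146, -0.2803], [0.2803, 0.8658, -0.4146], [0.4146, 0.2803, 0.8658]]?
0.9483 + 0.1832i - 0.1832j + 0.1832k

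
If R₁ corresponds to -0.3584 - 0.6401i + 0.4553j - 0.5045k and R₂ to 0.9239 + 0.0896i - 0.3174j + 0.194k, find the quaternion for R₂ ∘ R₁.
-0.0314 - 0.5517i + 0.4554j - 0.698k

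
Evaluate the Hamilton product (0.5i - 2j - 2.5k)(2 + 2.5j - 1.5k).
1.25 + 10.25i - 3.25j - 3.75k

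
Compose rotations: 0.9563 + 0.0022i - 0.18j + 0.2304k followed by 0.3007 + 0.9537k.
0.0678 + 0.1723i - 0.052j + 0.9813k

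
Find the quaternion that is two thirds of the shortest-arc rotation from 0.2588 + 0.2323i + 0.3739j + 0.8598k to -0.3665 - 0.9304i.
0.3968 + 0.8259i + 0.1598j + 0.3674k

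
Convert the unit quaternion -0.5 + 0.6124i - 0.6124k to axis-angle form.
axis = (√2/2, 0, -√2/2), θ = 4π/3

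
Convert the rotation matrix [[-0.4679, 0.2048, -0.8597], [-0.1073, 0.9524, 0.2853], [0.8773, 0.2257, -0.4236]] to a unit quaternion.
0.515 - 0.0289i - 0.8432j - 0.1515k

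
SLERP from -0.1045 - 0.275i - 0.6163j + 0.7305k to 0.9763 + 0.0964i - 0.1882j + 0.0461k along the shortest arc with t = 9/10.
0.9453 + 0.0525i - 0.2805j + 0.1582k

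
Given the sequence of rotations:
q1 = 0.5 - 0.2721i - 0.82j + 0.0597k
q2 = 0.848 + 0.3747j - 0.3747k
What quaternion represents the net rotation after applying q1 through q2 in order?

q2 · q1 = 0.7536 - 0.5156i - 0.4061j - 0.0348k
0.7536 - 0.5156i - 0.4061j - 0.0348k


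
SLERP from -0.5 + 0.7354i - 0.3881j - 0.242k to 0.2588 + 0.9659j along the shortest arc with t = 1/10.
-0.4981 + 0.6867i - 0.4788j - 0.226k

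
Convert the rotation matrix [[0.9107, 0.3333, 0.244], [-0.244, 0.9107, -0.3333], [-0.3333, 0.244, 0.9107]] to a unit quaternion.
0.9659 + 0.1494i + 0.1494j - 0.1494k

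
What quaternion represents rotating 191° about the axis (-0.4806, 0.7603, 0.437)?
-0.0958 - 0.4784i + 0.7568j + 0.435k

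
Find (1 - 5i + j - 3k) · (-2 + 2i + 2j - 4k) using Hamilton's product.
-6 + 14i - 26j - 10k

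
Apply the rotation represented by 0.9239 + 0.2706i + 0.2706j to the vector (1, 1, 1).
(1.5, 0.5, 0.707)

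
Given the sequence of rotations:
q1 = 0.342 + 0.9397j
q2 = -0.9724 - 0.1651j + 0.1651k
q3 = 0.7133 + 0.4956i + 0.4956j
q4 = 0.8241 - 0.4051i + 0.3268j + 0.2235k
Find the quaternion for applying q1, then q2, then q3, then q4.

q2 · q1 = -0.1774 - 0.1551i - 0.9702j + 0.0565k
q3 · q2 · q1 = 0.4312 - 0.1706i - 0.808j - 0.3637k
q4 · q3 · q2 · q1 = 0.6316 - 0.2535i - 0.7104j + 0.1797k
0.6316 - 0.2535i - 0.7104j + 0.1797k


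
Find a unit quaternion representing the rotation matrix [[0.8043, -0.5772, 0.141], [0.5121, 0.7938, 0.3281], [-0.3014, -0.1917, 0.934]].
0.9397 - 0.1383i + 0.1177j + 0.2898k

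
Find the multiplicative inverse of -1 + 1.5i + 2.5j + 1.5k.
-0.0851 - 0.1277i - 0.2128j - 0.1277k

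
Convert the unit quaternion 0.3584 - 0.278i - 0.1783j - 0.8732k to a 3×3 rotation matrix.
[[-0.5885, 0.725, 0.3577], [-0.5268, -0.6795, 0.5107], [0.6133, 0.1121, 0.7819]]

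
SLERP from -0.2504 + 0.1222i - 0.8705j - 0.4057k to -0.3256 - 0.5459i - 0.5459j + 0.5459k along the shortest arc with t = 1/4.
-0.3229 - 0.0759i - 0.9284j - 0.1676k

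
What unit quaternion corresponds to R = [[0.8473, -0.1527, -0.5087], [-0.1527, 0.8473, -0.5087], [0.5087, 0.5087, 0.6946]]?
0.9205 + 0.2763i - 0.2763j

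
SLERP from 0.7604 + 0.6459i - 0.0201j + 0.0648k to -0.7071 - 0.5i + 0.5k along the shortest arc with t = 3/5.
0.7607 + 0.5834i - 0.0085j - 0.2845k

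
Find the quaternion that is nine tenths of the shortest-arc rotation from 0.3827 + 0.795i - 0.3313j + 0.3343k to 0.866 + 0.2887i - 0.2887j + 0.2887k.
0.8344 + 0.3509i - 0.3004j + 0.3007k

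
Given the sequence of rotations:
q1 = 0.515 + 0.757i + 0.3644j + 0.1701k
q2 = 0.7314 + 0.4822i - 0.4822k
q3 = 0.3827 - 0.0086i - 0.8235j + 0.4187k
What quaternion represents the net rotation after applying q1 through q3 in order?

q2 · q1 = 0.0937 + 0.9777i - 0.1805j + 0.0518k
q3 · q2 · q1 = -0.1261 + 0.4063i + 0.2636j + 0.8657k
-0.1261 + 0.4063i + 0.2636j + 0.8657k


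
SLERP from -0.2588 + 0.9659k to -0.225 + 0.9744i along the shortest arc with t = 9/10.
-0.2595 + 0.9547i + 0.1458k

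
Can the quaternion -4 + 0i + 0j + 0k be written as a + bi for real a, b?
Yes. The quaternion -4 has j- and k-coefficients y = z = 0, so it lies in the complex subalgebra spanned by 1 and i.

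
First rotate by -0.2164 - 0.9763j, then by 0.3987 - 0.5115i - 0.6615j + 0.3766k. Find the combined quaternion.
-0.7321 + 0.4784i - 0.2461j + 0.4179k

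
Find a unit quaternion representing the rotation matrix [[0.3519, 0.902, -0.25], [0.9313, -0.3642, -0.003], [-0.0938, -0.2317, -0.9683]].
-0.0698 + 0.8192i + 0.5595j - 0.1049k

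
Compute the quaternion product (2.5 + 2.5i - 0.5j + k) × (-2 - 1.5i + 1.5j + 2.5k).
-3 - 11.5i - 3j + 7.25k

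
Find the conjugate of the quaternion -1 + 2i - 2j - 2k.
-1 - 2i + 2j + 2k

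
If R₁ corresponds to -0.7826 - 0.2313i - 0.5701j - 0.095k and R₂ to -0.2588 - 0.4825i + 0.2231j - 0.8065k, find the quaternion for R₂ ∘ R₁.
0.1415 - 0.0435i + 0.1136j + 0.9824k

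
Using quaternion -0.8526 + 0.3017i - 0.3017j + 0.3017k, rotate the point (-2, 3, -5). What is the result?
(-3.757, 1.639, -4.604)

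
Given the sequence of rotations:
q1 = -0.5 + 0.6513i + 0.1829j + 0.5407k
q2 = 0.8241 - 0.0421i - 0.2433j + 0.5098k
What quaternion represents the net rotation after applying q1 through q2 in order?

q2 · q1 = -0.6158 + 0.333i + 0.6272j + 0.3415k
-0.6158 + 0.333i + 0.6272j + 0.3415k


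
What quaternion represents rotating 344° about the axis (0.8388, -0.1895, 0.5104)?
-0.9903 + 0.1167i - 0.0264j + 0.071k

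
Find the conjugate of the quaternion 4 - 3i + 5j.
4 + 3i - 5j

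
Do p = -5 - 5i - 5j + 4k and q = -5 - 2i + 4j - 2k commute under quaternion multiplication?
No: pq = 43 + 29i - 13j - 40k ≠ 43 + 41i + 23j + 20k = qp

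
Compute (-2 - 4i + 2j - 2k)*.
-2 + 4i - 2j + 2k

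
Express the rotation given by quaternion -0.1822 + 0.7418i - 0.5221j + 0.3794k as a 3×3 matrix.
[[0.1669, -0.6363, 0.7531], [-0.9128, -0.3884, -0.1259], [0.3726, -0.6665, -0.6457]]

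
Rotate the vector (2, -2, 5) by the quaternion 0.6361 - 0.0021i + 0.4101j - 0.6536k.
(0.581, -4.625, 3.358)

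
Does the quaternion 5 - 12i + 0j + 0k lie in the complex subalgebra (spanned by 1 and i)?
Yes. The quaternion 5 - 12i has j- and k-coefficients y = z = 0, so it lies in the complex subalgebra spanned by 1 and i.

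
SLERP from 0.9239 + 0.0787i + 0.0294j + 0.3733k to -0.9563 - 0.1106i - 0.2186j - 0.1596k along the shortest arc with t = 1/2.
0.9501 + 0.0957i + 0.1253j + 0.2693k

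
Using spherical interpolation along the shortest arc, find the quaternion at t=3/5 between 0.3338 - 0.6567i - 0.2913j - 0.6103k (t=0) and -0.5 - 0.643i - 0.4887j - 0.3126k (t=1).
-0.1792 - 0.7245i - 0.4561j - 0.4846k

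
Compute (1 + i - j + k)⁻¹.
0.25 - 0.25i + 0.25j - 0.25k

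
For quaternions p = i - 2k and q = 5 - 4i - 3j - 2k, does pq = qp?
No: pq = -i + 10j - 13k ≠ 11i - 10j - 7k = qp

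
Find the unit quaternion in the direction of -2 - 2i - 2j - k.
-0.5547 - 0.5547i - 0.5547j - 0.2774k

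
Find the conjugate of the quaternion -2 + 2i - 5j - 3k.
-2 - 2i + 5j + 3k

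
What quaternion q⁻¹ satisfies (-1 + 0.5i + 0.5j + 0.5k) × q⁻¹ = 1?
-0.5714 - 0.2857i - 0.2857j - 0.2857k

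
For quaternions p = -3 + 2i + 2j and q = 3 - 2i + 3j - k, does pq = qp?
No: pq = -11 + 10i - j + 13k ≠ -11 + 14i - 5j - 7k = qp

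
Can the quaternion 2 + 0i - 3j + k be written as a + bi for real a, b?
No. The quaternion 2 - 3j + k has j-coefficient y = -3 and k-coefficient z = 1, not both zero, so it does not lie in the complex subalgebra spanned by 1 and i.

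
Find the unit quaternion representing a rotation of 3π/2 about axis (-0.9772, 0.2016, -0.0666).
-0.7071 - 0.691i + 0.1426j - 0.0471k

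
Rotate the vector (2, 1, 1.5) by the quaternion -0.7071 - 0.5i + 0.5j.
(-0.561, -1.561, 2.121)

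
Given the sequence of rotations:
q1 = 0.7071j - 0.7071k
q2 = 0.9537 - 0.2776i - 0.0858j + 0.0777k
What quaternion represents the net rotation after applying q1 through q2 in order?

q2 · q1 = 0.1156 + 0.0057i + 0.4781j - 0.8707k
0.1156 + 0.0057i + 0.4781j - 0.8707k


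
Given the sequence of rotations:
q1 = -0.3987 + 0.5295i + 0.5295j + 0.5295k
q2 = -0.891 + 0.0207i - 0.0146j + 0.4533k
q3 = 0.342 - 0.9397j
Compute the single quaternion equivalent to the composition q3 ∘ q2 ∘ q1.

q2 · q1 = 0.112 - 0.7278i - 0.2369j - 0.6338k
q3 · q2 · q1 = -0.1843 + 0.3467i - 0.1863j - 0.9007k
-0.1843 + 0.3467i - 0.1863j - 0.9007k


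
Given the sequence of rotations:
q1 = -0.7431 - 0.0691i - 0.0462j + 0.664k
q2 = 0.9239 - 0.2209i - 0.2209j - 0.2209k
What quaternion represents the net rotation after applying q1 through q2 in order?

q2 · q1 = -0.5653 - 0.0566i + 0.2834j + 0.7726k
-0.5653 - 0.0566i + 0.2834j + 0.7726k


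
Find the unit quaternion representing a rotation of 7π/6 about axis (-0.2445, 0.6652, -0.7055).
-0.2588 - 0.2362i + 0.6425j - 0.6815k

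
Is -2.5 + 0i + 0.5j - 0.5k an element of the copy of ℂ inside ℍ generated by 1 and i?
No. The quaternion -2.5 + 0.5j - 0.5k has j-coefficient y = 0.5 and k-coefficient z = -0.5, not both zero, so it does not lie in the complex subalgebra spanned by 1 and i.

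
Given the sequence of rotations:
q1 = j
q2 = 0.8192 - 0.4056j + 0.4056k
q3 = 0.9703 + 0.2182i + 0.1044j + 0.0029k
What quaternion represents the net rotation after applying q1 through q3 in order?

q2 · q1 = 0.4056 - 0.4056i + 0.8192j
q3 · q2 · q1 = 0.3965 - 0.3074i + 0.836j + 0.2223k
0.3965 - 0.3074i + 0.836j + 0.2223k


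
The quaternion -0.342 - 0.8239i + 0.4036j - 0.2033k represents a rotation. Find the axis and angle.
axis = (-0.8768, 0.4295, -0.2163), θ = 220°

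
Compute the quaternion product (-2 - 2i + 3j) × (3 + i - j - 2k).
-1 - 14i + 7j + 3k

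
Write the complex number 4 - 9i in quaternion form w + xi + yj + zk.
4 - 9i + 0j + 0k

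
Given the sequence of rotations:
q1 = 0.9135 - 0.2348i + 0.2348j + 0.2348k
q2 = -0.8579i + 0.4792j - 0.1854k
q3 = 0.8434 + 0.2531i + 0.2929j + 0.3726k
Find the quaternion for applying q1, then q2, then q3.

q2 · q1 = -0.2704 - 0.6276i + 0.6827j - 0.2583k
q3 · q2 · q1 = -0.1729 - 0.9278i + 0.3281j + 0.038k
-0.1729 - 0.9278i + 0.3281j + 0.038k


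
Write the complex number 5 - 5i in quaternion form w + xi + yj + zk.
5 - 5i + 0j + 0k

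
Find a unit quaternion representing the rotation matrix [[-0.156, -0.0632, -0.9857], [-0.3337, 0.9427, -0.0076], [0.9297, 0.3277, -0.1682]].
0.6361 + 0.1318i - 0.7528j - 0.1063k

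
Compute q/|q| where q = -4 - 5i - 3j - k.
-0.5601 - 0.7001i - 0.4201j - 0.14k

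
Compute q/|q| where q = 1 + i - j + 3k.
0.2887 + 0.2887i - 0.2887j + 0.866k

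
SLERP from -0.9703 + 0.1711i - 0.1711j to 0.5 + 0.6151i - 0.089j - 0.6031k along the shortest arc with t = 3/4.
-0.7273 - 0.4625i + 0.0206j + 0.5066k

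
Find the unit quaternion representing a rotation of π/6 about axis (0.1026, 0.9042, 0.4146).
0.9659 + 0.0266i + 0.234j + 0.1073k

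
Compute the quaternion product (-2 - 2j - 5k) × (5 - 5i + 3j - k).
-9 + 27i + 9j - 33k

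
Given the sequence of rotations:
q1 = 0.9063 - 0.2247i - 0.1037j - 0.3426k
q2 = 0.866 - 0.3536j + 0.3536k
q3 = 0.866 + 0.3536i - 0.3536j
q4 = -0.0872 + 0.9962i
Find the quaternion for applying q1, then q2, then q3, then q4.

q2 · q1 = 0.8693 - 0.0368i - 0.4897j - 0.0557k
q3 · q2 · q1 = 0.5927 + 0.2952i - 0.7118j - 0.2344k
q4 · q3 · q2 · q1 = -0.3458 + 0.5647i + 0.2956j - 0.6887k
-0.3458 + 0.5647i + 0.2956j - 0.6887k


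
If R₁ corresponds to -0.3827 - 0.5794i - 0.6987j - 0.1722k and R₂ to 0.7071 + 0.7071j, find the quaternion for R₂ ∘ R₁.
0.2234 - 0.5315i - 0.7647j + 0.2879k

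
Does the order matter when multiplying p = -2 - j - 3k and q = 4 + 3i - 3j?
Yes: pq = -11 - 15i - 7j - 9k ≠ -11 + 3i + 11j - 15k = qp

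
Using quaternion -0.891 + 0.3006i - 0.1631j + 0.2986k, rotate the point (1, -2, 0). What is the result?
(-0.1, -1.912, 1.155)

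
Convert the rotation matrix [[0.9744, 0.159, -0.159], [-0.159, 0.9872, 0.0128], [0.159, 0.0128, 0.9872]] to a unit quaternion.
0.9936 - 0.08j - 0.08k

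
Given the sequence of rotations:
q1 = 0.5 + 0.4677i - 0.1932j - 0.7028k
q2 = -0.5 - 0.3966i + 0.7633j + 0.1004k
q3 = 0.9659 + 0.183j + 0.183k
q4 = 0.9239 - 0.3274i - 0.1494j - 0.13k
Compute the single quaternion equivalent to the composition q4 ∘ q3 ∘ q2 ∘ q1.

q2 · q1 = 0.1535 - 0.9492i + 0.2465j + 0.1212k
q3 · q2 · q1 = 0.081 - 0.9398i + 0.0925j + 0.3189k
q4 · q3 · q2 · q1 = -0.1776 - 0.9304i + 0.2999j + 0.1134k
-0.1776 - 0.9304i + 0.2999j + 0.1134k


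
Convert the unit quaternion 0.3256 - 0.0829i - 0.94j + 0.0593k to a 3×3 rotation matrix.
[[-0.7742, 0.1172, -0.622], [0.1945, 0.9792, -0.0575], [0.6023, -0.1655, -0.7809]]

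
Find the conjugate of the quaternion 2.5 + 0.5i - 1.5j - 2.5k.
2.5 - 0.5i + 1.5j + 2.5k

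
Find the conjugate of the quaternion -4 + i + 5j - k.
-4 - i - 5j + k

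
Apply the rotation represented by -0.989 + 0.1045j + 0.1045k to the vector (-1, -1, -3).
(-0.543, -0.837, -3.163)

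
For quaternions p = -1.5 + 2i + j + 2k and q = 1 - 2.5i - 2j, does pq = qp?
No: pq = 5.5 + 9.75i - j + 0.5k ≠ 5.5 + 1.75i + 9j + 3.5k = qp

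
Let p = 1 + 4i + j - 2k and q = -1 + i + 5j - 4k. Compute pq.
-18 + 3i + 18j + 17k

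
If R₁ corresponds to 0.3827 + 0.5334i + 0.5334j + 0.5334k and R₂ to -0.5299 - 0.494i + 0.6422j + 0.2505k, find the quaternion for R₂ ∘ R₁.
-0.4155 - 0.2628i + 0.3602j - 0.7928k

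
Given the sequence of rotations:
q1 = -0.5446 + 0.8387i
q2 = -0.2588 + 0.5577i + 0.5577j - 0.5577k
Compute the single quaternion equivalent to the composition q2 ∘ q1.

q2 · q1 = -0.3268 - 0.5208i - 0.7715j - 0.164k
-0.3268 - 0.5208i - 0.7715j - 0.164k


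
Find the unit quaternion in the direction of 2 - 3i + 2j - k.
0.4714 - 0.7071i + 0.4714j - 0.2357k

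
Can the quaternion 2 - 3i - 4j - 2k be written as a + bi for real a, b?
No. The quaternion 2 - 3i - 4j - 2k has j-coefficient y = -4 and k-coefficient z = -2, not both zero, so it does not lie in the complex subalgebra spanned by 1 and i.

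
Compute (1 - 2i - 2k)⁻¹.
0.1111 + 0.2222i + 0.2222k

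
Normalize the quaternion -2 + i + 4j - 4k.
-0.3288 + 0.1644i + 0.6576j - 0.6576k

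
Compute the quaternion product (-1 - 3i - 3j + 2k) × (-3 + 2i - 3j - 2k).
4 + 19i + 10j + 11k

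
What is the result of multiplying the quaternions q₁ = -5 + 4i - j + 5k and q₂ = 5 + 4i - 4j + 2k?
-55 + 18i + 27j + 3k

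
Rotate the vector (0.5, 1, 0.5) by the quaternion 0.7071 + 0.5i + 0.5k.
(-0.207, 0, 1.207)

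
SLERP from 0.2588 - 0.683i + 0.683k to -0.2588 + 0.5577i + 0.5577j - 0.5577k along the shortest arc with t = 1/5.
0.2664 - 0.6764i - 0.1181j + 0.6764k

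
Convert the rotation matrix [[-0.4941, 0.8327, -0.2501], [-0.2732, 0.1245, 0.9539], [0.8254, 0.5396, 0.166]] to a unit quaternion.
-0.4462 + 0.2321i + 0.6026j + 0.6196k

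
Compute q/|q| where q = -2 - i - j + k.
-0.7559 - 0.378i - 0.378j + 0.378k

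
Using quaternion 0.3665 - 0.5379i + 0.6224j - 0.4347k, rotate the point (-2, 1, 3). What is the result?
(2.726, 1.579, -2.019)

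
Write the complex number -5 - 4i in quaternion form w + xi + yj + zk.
-5 - 4i + 0j + 0k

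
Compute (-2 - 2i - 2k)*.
-2 + 2i + 2k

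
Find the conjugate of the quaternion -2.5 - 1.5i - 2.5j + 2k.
-2.5 + 1.5i + 2.5j - 2k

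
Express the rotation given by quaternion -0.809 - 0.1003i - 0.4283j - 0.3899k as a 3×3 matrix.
[[0.3291, -0.5449, 0.7712], [0.7168, 0.6758, 0.1717], [-0.6148, 0.4963, 0.613]]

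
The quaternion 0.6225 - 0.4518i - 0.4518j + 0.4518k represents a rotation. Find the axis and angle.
axis = (-√3/3, -√3/3, √3/3), θ = 103°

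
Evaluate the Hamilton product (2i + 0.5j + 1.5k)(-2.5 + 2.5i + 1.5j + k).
-7.25 - 6.75i + 0.5j - 2k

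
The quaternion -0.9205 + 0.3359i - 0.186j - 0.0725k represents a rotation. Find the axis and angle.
axis = (0.8596, -0.476, -0.1855), θ = 314°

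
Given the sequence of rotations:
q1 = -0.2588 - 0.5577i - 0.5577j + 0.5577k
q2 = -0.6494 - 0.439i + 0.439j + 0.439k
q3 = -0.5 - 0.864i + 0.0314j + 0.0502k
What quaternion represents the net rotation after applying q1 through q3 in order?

q2 · q1 = -0.0768 + 0.9654i + 0.2486j + 0.0139k
q3 · q2 · q1 = 0.864 - 0.4284i - 0.0662j - 0.2559k
0.864 - 0.4284i - 0.0662j - 0.2559k


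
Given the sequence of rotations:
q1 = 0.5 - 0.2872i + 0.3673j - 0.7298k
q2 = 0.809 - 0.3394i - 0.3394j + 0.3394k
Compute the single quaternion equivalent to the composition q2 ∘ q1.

q2 · q1 = 0.6794 - 0.279i - 0.2177j - 0.6428k
0.6794 - 0.279i - 0.2177j - 0.6428k


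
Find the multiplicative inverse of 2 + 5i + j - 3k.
0.0513 - 0.1282i - 0.0256j + 0.0769k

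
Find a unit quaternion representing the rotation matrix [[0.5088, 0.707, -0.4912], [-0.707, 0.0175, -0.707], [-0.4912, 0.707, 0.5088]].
0.7133 + 0.4956i - 0.4956k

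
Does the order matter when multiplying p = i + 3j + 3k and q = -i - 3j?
Yes: pq = 10 + 9i - 3j ≠ 10 - 9i + 3j = qp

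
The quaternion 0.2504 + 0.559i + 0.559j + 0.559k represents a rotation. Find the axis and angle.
axis = (√3/3, √3/3, √3/3), θ = 151°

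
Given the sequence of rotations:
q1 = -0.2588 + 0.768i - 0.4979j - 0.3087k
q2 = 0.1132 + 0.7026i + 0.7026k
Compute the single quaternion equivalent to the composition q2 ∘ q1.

q2 · q1 = -0.352 + 0.2549i + 0.7001j - 0.5666k
-0.352 + 0.2549i + 0.7001j - 0.5666k


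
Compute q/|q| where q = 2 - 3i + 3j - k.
0.417 - 0.6255i + 0.6255j - 0.2085k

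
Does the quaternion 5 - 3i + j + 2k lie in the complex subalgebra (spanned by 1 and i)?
No. The quaternion 5 - 3i + j + 2k has j-coefficient y = 1 and k-coefficient z = 2, not both zero, so it does not lie in the complex subalgebra spanned by 1 and i.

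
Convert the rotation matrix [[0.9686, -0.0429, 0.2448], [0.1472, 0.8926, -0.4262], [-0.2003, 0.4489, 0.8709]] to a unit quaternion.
0.9659 + 0.2265i + 0.1152j + 0.0492k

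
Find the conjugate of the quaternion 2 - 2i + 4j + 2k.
2 + 2i - 4j - 2k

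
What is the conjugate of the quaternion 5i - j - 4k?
-5i + j + 4k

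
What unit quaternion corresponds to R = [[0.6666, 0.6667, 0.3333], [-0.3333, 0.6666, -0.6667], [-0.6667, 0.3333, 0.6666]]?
0.866 + 0.2887i + 0.2887j - 0.2887k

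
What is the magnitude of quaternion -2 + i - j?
√6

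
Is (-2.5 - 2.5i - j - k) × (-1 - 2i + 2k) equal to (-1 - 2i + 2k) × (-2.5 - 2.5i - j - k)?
No: pq = -0.5 + 5.5i + 8j - 6k ≠ -0.5 + 9.5i - 6j - 2k = qp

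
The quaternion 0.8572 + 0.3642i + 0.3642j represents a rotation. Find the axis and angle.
axis = (√2/2, √2/2, 0), θ = 62°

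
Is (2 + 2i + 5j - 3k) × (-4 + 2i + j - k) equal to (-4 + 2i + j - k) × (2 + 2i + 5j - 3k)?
No: pq = -20 - 6i - 22j + 2k ≠ -20 - 2i - 14j + 18k = qp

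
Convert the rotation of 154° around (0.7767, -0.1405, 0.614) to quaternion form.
0.225 + 0.7568i - 0.1369j + 0.5983k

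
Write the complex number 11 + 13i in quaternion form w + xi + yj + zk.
11 + 13i + 0j + 0k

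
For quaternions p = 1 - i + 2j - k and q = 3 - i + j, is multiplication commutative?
No: pq = -3i + 8j - 2k ≠ -5i + 6j - 4k = qp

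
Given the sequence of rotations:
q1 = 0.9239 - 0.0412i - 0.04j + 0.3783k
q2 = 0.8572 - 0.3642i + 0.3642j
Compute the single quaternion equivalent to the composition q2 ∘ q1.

q2 · q1 = 0.7915 - 0.234i + 0.44j + 0.3539k
0.7915 - 0.234i + 0.44j + 0.3539k


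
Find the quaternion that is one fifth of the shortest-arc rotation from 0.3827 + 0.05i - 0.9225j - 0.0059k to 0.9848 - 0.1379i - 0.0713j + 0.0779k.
0.5751 + 0.0093i - 0.8179j + 0.0141k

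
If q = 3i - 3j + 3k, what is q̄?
-3i + 3j - 3k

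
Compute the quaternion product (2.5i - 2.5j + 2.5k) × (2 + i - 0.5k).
-1.25 + 6.25i - 1.25j + 7.5k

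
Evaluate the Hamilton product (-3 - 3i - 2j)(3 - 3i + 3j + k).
-12 - 2i - 12j - 18k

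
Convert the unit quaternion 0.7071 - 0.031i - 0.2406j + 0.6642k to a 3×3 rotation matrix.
[[0.0019, -0.9244, -0.3814], [0.9542, 0.1158, -0.2758], [0.2991, -0.3635, 0.8823]]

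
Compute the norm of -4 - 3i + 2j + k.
√30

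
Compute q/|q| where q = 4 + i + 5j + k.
0.61 + 0.1525i + 0.7625j + 0.1525k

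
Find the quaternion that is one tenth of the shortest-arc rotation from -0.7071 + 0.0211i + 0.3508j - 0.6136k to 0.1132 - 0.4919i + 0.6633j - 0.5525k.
-0.6479 - 0.0401i + 0.409j - 0.6414k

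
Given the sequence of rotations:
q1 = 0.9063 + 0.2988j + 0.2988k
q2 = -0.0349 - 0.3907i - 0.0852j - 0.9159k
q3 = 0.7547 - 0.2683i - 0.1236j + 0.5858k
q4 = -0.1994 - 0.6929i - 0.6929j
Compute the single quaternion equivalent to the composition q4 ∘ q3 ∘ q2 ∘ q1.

q2 · q1 = 0.2675 - 0.1059i + 0.0291j - 0.9572k
q3 · q2 · q1 = 0.7378 - 0.0504i - 0.33j - 0.5866k
q4 · q3 · q2 · q1 = -0.4107 - 0.0947i - 0.8519j + 0.3107k
-0.4107 - 0.0947i - 0.8519j + 0.3107k


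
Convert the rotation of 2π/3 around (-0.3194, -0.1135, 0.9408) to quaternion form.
0.5 - 0.2766i - 0.0983j + 0.8148k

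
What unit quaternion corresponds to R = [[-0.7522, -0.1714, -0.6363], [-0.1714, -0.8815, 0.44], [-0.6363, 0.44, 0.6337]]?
-0.352i + 0.2434j + 0.9038k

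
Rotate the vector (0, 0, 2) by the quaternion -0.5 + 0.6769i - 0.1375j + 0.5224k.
(1.689, 1.066, 0.092)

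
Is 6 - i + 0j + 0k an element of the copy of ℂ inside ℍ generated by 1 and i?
Yes. The quaternion 6 - i has j- and k-coefficients y = z = 0, so it lies in the complex subalgebra spanned by 1 and i.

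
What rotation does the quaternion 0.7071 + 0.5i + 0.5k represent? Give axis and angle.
axis = (√2/2, 0, √2/2), θ = π/2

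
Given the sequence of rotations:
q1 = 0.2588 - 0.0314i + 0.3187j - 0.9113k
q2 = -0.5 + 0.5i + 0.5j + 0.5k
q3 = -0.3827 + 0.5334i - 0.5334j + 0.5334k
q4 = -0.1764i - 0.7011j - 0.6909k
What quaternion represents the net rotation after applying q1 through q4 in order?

q2 · q1 = 0.1826 - 0.4699i + 0.41j + 0.7601k
q3 · q2 · q1 = -0.006 - 0.3469i - 0.9104j - 0.2254k
q4 · q3 · q2 · q1 = -0.8552 - 0.4699i + 0.2041j - 0.0785k
-0.8552 - 0.4699i + 0.2041j - 0.0785k


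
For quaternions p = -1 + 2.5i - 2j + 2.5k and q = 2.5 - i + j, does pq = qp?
No: pq = 2 + 4.75i - 8.5j + 6.75k ≠ 2 + 9.75i - 3.5j + 5.75k = qp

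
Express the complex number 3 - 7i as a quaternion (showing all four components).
3 - 7i + 0j + 0k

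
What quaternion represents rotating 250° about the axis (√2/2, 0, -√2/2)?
-0.5736 + 0.5792i - 0.5792k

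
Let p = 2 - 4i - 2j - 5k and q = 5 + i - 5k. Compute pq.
-11 - 8i - 35j - 33k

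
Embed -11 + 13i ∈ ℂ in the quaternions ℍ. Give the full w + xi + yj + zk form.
-11 + 13i + 0j + 0k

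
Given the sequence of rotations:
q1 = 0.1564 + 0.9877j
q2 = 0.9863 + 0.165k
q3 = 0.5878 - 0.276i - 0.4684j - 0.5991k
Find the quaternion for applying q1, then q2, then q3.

q2 · q1 = 0.1543 - 0.163i + 0.9742j + 0.0258k
q3 · q2 · q1 = 0.5175 + 0.4332i + 0.6051j - 0.4225k
0.5175 + 0.4332i + 0.6051j - 0.4225k


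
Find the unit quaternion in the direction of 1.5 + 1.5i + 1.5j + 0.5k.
0.5669 + 0.5669i + 0.5669j + 0.189k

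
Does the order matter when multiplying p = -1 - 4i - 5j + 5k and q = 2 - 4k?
Yes: pq = 18 + 12i - 26j + 14k ≠ 18 - 28i + 6j + 14k = qp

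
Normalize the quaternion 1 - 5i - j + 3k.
0.1667 - 0.8333i - 0.1667j + 0.5k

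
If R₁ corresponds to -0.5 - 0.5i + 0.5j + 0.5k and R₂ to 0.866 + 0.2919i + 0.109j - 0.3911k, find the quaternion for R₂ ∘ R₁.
-0.146 - 0.3289i + 0.4281j + 0.829k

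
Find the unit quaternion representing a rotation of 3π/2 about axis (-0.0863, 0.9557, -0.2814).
-0.7071 - 0.061i + 0.6758j - 0.199k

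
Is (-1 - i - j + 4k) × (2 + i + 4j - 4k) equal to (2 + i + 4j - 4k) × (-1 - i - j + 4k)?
No: pq = 19 - 15i - 6j + 9k ≠ 19 + 9i - 6j + 15k = qp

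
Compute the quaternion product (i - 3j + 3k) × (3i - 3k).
6 + 9i + 12j + 9k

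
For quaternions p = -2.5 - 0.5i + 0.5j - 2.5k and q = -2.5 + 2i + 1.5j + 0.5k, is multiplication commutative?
No: pq = 7.75 + 0.25i - 9.75j + 3.25k ≠ 7.75 - 7.75i - 0.25j + 6.75k = qp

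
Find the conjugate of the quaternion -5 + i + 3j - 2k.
-5 - i - 3j + 2k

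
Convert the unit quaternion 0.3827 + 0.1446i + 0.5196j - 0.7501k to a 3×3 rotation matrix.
[[-0.6653, 0.7244, 0.1808], [-0.4239, -0.1671, -0.8902], [-0.6146, -0.6688, 0.4182]]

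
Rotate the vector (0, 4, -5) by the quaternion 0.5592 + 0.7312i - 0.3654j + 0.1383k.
(-1.724, 4.164, 4.549)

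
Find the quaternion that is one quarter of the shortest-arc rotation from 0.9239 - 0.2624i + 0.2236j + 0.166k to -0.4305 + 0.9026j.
0.9556 - 0.2294i - 0.1144j + 0.1451k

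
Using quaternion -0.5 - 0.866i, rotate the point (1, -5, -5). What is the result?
(1, 6.83, -1.83)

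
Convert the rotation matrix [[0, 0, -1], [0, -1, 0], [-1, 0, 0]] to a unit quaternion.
-0.7071i + 0.7071k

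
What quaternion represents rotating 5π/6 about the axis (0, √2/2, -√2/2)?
0.2588 + 0.683j - 0.683k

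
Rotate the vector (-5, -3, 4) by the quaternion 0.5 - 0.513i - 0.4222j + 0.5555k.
(-3.733, -4.337, 4.154)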